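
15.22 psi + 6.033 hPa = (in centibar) 105.5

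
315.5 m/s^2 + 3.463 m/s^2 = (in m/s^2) 319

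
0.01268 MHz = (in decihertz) 1.268e+05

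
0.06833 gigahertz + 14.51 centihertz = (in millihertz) 6.833e+10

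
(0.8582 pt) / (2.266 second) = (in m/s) 0.0001336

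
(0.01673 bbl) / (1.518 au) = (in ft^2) 1.261e-13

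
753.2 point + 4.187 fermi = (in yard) 0.2906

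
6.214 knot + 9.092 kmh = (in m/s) 5.722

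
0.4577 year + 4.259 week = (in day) 196.9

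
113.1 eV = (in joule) 1.812e-17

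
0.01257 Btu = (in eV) 8.278e+19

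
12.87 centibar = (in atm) 0.127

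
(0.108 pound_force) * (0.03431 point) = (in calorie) 1.39e-06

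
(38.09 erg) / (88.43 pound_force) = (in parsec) 3.138e-25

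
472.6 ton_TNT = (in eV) 1.234e+31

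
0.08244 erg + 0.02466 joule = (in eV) 1.539e+17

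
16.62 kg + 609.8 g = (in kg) 17.23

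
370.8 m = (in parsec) 1.202e-14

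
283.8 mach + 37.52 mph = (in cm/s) 9.665e+06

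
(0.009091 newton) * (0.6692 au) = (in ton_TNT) 0.2175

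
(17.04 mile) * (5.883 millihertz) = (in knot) 313.6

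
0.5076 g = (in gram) 0.5076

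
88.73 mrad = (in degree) 5.084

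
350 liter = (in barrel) 2.201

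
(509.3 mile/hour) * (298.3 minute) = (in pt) 1.155e+10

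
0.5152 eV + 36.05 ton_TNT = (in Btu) 1.43e+08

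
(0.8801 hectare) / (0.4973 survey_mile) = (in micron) 1.1e+07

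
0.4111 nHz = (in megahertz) 4.111e-16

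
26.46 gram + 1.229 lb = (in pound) 1.287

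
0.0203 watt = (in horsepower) 2.722e-05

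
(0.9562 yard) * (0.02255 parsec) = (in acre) 1.503e+11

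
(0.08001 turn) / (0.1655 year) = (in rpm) 9.198e-07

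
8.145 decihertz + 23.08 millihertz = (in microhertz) 8.376e+05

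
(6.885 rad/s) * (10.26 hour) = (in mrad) 2.543e+08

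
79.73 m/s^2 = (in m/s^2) 79.73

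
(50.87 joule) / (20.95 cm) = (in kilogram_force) 24.76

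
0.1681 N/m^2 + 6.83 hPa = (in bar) 0.006832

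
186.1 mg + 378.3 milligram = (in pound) 0.001244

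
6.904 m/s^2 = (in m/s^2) 6.904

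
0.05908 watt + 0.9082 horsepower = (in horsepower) 0.9083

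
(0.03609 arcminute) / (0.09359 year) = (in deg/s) 2.038e-10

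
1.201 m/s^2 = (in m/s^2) 1.201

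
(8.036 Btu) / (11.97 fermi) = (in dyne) 7.083e+22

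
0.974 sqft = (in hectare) 9.049e-06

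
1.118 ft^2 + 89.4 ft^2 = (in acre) 0.002078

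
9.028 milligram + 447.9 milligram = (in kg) 0.0004569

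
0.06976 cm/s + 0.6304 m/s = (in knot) 1.227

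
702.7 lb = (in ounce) 1.124e+04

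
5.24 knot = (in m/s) 2.696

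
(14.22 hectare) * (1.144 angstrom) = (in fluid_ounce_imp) 0.5725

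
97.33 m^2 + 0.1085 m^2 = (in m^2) 97.44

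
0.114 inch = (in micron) 2896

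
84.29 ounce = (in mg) 2.39e+06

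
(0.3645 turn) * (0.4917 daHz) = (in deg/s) 645.2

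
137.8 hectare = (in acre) 340.5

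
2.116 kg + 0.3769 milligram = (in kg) 2.116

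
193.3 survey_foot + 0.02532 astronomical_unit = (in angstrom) 3.788e+19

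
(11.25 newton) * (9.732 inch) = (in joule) 2.781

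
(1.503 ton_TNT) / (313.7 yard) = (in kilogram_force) 2.236e+06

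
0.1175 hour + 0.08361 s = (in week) 0.0006995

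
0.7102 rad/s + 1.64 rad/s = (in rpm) 22.44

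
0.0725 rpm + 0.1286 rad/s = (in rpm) 1.301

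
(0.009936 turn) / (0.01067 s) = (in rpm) 55.87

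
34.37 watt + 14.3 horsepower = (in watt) 1.07e+04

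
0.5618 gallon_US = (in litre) 2.127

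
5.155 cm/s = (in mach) 0.0001514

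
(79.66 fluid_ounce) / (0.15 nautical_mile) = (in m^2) 8.48e-06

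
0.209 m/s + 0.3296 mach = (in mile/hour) 251.5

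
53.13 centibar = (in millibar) 531.3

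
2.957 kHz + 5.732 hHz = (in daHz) 353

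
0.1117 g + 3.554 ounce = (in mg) 1.009e+05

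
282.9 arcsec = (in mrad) 1.372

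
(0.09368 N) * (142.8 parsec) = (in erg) 4.128e+24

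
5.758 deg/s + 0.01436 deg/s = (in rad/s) 0.1007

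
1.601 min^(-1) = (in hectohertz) 0.0002668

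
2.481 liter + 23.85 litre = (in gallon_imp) 5.792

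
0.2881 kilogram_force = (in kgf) 0.2881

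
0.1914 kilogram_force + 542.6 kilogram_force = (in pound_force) 1197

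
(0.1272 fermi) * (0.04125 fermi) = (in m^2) 5.247e-33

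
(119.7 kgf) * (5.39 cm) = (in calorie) 15.12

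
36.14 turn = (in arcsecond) 4.684e+07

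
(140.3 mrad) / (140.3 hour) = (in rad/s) 2.778e-07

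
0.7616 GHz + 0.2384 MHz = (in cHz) 7.618e+10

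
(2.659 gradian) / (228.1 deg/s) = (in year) 3.327e-10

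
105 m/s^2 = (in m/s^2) 105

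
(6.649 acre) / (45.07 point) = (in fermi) 1.692e+21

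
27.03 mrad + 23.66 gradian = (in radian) 0.3987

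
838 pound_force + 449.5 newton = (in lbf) 939.1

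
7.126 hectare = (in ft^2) 7.67e+05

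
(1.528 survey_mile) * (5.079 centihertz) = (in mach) 0.3668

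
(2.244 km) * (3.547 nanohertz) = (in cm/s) 0.0007959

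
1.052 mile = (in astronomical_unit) 1.132e-08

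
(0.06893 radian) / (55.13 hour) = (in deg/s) 1.99e-05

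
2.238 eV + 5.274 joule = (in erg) 5.274e+07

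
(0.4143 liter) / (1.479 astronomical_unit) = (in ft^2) 2.016e-14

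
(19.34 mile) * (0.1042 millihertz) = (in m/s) 3.243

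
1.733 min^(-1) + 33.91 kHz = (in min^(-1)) 2.035e+06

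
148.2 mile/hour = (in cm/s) 6625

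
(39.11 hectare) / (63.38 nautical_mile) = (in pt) 9445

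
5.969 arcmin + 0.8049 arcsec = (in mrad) 1.74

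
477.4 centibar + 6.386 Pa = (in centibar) 477.4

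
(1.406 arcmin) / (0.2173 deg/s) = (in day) 1.248e-06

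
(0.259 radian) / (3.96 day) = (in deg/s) 4.337e-05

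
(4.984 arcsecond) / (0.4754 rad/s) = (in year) 1.612e-12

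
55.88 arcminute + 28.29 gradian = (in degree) 26.39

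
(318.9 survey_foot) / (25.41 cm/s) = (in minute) 6.376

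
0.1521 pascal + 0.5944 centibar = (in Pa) 594.6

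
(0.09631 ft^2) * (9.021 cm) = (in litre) 0.8072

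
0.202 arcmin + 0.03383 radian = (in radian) 0.03389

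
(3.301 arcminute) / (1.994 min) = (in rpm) 7.664e-05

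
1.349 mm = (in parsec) 4.372e-20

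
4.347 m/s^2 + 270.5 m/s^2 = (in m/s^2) 274.8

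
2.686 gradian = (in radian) 0.04219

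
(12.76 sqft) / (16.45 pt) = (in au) 1.365e-09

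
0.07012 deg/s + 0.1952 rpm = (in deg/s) 1.241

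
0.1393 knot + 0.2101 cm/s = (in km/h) 0.2655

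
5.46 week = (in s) 3.302e+06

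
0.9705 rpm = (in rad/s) 0.1016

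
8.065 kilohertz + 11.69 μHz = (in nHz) 8.065e+12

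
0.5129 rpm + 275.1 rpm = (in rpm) 275.6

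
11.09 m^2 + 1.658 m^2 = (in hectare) 0.001275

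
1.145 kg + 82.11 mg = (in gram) 1145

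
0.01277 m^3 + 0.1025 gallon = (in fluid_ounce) 444.9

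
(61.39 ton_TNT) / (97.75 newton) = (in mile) 1.633e+06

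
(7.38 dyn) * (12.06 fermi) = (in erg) 8.9e-12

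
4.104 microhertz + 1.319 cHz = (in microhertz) 1.319e+04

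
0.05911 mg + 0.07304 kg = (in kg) 0.07304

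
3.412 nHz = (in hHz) 3.412e-11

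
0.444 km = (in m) 444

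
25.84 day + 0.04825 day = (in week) 3.698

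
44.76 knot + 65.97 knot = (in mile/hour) 127.4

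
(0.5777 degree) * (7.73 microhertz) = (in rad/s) 7.794e-08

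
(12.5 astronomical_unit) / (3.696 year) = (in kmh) 5.776e+04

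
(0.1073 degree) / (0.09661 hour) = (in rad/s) 5.385e-06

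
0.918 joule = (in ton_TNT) 2.194e-10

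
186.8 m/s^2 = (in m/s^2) 186.8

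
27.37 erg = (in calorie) 6.542e-07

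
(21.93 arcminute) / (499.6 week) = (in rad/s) 2.111e-11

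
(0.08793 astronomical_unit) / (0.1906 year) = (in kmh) 7878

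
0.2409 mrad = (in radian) 0.0002409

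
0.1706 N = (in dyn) 1.706e+04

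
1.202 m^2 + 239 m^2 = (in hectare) 0.02402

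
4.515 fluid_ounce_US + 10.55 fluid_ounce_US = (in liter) 0.4455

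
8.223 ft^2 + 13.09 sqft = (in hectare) 0.000198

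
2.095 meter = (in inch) 82.48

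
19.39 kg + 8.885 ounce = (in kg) 19.64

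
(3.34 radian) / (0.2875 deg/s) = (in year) 2.111e-05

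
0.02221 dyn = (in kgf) 2.265e-08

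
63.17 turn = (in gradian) 2.527e+04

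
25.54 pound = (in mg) 1.158e+07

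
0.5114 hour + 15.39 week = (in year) 0.2952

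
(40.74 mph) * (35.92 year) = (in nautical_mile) 1.114e+07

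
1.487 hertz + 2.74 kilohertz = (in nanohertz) 2.741e+12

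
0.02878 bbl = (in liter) 4.576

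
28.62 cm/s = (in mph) 0.6402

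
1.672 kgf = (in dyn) 1.64e+06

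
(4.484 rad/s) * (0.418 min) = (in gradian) 7159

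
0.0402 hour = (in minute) 2.412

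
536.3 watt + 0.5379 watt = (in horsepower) 0.7199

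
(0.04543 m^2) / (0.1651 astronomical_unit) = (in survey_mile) 1.143e-15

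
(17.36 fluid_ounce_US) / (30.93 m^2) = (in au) 1.11e-16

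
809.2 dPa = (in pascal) 80.92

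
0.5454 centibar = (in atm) 0.005383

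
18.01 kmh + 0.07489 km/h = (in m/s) 5.024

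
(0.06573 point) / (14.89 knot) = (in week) 5.005e-12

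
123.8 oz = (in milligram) 3.51e+06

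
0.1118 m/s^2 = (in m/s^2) 0.1118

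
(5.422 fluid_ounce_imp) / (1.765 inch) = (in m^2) 0.003436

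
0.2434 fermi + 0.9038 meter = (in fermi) 9.038e+14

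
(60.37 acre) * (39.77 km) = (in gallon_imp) 2.137e+12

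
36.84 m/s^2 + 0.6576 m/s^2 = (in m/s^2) 37.5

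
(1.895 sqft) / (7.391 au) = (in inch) 6.269e-12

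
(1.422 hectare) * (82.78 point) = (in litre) 4.153e+05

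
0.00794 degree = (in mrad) 0.1386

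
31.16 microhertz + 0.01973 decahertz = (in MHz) 1.973e-07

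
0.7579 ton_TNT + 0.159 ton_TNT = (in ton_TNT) 0.9169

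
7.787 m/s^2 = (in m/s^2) 7.787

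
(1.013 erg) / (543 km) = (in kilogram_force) 1.902e-14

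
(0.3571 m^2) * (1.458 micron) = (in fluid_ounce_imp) 0.01832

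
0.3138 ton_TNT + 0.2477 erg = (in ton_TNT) 0.3138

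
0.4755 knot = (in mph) 0.5472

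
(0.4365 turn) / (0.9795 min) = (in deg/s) 2.674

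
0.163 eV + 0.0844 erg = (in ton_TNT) 2.017e-18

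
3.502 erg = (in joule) 3.502e-07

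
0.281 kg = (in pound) 0.6195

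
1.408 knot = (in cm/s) 72.43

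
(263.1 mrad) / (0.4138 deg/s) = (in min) 0.6072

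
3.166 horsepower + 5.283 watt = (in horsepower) 3.173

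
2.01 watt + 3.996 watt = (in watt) 6.006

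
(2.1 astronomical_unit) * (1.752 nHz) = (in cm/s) 5.504e+04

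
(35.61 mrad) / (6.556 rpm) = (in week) 8.576e-08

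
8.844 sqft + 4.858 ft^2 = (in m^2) 1.273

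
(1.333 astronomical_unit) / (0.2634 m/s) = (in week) 1.252e+06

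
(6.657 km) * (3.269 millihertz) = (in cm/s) 2176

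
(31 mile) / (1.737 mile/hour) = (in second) 6.425e+04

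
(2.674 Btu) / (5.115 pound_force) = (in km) 0.124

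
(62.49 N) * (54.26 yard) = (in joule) 3100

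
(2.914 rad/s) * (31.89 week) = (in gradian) 3.578e+09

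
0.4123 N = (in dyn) 4.123e+04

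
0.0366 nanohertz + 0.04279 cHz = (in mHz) 0.4279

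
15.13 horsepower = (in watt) 1.128e+04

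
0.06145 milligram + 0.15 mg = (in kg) 2.115e-07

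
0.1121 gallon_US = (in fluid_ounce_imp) 14.93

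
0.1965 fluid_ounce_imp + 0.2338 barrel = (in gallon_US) 9.821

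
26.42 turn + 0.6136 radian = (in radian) 166.6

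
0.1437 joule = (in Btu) 0.0001362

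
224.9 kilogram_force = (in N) 2206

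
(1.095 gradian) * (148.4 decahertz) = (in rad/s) 25.53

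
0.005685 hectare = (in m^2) 56.85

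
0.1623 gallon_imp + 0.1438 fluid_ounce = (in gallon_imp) 0.1632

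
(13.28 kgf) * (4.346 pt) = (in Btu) 0.0001892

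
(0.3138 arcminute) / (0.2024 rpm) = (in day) 4.985e-08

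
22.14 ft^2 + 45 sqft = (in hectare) 0.0006238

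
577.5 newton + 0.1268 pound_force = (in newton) 578.1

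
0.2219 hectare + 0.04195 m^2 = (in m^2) 2219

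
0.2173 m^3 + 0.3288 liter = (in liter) 217.6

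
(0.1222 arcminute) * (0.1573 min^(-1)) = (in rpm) 8.899e-07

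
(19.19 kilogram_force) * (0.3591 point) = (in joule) 0.02384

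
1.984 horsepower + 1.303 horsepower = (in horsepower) 3.287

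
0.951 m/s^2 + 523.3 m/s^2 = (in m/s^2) 524.3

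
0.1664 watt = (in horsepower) 0.0002231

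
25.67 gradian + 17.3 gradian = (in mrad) 675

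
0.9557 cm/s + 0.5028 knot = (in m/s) 0.2682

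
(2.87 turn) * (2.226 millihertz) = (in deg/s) 2.3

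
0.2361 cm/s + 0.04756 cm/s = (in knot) 0.005514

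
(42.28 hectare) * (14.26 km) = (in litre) 6.029e+12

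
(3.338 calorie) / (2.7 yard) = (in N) 5.657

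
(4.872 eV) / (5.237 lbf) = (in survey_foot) 1.099e-19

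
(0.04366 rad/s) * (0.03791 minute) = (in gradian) 6.322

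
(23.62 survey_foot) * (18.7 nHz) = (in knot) 2.617e-07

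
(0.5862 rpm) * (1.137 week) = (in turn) 6718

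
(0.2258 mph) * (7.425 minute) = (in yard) 49.18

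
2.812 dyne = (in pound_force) 6.322e-06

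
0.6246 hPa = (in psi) 0.009059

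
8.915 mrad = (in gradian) 0.5675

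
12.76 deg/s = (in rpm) 2.127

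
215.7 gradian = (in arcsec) 6.989e+05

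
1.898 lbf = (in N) 8.443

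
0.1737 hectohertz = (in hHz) 0.1737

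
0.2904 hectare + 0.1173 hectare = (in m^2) 4077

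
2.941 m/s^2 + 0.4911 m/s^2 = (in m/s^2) 3.432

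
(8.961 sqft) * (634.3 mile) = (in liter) 8.498e+08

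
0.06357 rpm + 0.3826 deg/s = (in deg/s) 0.764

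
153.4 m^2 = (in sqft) 1651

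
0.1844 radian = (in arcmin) 633.9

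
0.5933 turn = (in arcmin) 1.282e+04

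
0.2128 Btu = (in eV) 1.401e+21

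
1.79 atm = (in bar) 1.814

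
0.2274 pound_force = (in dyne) 1.012e+05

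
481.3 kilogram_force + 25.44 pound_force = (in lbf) 1087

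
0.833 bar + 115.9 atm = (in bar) 118.3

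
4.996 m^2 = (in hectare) 0.0004996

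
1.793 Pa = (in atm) 1.77e-05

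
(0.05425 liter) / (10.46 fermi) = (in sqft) 5.583e+10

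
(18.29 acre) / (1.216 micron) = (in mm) 6.087e+13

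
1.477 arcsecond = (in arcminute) 0.02462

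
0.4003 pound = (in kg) 0.1816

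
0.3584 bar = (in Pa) 3.584e+04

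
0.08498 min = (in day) 5.901e-05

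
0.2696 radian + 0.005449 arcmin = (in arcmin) 926.8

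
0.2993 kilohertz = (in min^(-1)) 1.796e+04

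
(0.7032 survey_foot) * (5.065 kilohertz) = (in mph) 2428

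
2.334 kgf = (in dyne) 2.289e+06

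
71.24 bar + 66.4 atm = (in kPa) 1.385e+04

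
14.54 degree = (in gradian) 16.16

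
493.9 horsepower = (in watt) 3.683e+05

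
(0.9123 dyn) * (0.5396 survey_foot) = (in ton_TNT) 3.586e-16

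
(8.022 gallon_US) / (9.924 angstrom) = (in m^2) 3.06e+07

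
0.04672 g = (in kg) 4.672e-05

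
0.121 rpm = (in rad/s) 0.01267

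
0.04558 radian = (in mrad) 45.58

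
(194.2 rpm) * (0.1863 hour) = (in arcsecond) 2.813e+09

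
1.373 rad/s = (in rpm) 13.11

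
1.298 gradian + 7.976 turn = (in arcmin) 1.724e+05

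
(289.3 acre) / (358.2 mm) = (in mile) 2031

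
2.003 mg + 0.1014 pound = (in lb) 0.1014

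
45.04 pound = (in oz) 720.6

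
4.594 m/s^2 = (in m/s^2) 4.594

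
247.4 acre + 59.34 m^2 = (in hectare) 100.1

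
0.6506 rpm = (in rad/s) 0.06813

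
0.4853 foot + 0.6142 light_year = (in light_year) 0.6142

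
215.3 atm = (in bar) 218.2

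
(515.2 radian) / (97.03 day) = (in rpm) 0.0005869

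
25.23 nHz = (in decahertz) 2.523e-09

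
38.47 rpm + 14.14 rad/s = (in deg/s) 1041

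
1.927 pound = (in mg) 8.741e+05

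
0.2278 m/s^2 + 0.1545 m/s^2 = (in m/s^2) 0.3823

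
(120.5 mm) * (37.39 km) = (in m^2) 4505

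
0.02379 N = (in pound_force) 0.005348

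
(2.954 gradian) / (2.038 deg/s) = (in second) 1.305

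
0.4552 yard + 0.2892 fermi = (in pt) 1180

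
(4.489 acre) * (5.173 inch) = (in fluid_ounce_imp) 8.401e+07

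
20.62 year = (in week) 1075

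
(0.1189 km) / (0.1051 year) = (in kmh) 0.0001291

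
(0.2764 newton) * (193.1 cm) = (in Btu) 0.0005059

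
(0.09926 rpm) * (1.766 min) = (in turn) 0.1753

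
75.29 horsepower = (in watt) 5.614e+04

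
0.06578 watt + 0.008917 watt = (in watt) 0.0747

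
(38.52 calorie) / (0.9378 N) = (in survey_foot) 563.8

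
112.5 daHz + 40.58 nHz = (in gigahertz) 1.125e-06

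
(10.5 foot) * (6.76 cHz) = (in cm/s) 21.63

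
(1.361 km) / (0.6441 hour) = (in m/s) 0.587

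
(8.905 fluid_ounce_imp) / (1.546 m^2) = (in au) 1.094e-15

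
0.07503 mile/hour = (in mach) 9.851e-05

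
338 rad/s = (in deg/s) 1.937e+04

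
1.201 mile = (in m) 1933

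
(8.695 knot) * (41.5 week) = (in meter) 1.123e+08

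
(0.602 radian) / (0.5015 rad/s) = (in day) 1.389e-05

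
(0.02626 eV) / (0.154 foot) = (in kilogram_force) 9.14e-21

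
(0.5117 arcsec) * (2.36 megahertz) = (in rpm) 55.91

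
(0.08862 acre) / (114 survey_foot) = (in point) 2.926e+04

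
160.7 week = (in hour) 2.7e+04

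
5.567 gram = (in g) 5.567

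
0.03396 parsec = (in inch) 4.126e+16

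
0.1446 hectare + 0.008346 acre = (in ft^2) 1.593e+04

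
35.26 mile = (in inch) 2.234e+06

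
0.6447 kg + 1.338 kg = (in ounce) 69.94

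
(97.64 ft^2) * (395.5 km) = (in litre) 3.588e+09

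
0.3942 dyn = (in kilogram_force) 4.02e-07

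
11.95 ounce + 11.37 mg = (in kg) 0.3388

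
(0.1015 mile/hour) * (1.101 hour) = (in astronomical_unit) 1.202e-09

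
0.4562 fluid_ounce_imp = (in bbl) 8.153e-05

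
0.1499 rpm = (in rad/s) 0.0157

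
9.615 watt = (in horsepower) 0.01289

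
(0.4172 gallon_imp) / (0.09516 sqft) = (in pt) 608.1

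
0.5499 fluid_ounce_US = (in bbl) 0.0001023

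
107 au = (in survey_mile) 9.946e+09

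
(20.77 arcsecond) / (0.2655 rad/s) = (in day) 4.39e-09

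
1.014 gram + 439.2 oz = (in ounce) 439.2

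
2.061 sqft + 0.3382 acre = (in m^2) 1369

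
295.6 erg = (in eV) 1.845e+14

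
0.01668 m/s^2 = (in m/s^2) 0.01668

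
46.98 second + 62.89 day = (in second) 5.434e+06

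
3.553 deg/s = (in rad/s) 0.06201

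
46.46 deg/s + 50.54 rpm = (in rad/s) 6.103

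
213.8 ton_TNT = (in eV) 5.583e+30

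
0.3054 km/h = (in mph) 0.1898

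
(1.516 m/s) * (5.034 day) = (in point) 1.869e+09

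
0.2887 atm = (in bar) 0.2925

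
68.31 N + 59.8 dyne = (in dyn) 6.831e+06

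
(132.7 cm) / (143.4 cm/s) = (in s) 0.9254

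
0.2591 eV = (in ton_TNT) 9.922e-30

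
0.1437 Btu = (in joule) 151.6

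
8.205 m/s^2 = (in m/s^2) 8.205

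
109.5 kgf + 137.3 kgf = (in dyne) 2.42e+08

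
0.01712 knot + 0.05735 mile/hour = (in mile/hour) 0.07705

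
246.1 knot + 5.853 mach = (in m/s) 2120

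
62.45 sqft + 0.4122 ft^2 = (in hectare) 0.000584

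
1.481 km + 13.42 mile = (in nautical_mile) 12.46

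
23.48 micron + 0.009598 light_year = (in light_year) 0.009598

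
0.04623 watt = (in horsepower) 6.2e-05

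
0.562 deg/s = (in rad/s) 0.009809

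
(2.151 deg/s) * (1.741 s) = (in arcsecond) 1.348e+04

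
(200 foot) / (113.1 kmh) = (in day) 2.246e-05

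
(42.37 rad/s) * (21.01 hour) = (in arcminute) 1.102e+10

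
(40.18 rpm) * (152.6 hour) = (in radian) 2.312e+06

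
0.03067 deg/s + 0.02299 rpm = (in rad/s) 0.002943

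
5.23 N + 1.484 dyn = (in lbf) 1.176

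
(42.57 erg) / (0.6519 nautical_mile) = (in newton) 3.526e-09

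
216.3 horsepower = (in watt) 1.613e+05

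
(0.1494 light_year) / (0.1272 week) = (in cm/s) 1.837e+12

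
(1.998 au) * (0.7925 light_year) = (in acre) 5.538e+23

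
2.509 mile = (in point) 1.145e+07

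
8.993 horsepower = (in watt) 6706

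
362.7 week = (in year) 6.956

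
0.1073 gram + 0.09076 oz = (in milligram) 2680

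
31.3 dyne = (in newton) 0.000313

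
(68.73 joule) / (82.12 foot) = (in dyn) 2.746e+05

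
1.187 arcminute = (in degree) 0.01978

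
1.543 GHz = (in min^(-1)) 9.258e+10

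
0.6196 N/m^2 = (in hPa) 0.006196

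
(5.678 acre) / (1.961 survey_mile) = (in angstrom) 7.281e+10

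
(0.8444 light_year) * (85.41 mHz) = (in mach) 2.004e+12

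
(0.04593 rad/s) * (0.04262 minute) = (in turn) 0.01869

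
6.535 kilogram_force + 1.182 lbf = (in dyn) 6.934e+06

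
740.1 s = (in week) 0.001224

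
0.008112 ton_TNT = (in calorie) 8.112e+06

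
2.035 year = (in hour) 1.783e+04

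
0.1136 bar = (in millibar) 113.6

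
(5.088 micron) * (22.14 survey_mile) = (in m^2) 0.1813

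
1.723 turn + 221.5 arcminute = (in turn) 1.733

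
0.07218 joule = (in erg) 7.218e+05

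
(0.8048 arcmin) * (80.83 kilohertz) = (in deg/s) 1084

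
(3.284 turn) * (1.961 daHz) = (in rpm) 3864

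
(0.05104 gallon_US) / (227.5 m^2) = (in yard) 9.288e-07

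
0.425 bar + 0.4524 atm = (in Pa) 8.834e+04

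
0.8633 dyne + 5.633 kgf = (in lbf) 12.42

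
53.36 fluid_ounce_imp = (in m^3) 0.001516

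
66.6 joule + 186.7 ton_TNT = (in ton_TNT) 186.7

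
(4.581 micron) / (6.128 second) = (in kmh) 2.691e-06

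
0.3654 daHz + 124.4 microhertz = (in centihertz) 365.4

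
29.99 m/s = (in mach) 0.08808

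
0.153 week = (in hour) 25.7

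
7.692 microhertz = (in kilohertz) 7.692e-09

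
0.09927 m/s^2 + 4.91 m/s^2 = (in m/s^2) 5.009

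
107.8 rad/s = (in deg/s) 6176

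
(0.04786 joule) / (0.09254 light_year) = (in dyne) 5.467e-12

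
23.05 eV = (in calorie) 8.827e-19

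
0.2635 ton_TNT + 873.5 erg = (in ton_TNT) 0.2635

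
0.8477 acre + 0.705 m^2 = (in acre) 0.8479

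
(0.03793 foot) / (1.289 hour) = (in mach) 7.317e-09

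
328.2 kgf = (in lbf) 723.6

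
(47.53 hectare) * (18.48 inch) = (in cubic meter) 2.231e+05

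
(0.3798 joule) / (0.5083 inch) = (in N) 29.42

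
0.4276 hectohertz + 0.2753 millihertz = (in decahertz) 4.276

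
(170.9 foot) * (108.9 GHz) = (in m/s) 5.673e+12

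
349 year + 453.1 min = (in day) 1.274e+05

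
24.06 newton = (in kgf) 2.453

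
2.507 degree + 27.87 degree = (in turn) 0.08438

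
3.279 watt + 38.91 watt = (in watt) 42.19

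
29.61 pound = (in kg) 13.43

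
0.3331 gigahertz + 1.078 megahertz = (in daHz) 3.342e+07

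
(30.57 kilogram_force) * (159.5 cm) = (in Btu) 0.4532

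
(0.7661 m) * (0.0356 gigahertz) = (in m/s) 2.727e+07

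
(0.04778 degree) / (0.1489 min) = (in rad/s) 9.334e-05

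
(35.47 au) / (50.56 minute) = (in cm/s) 1.749e+11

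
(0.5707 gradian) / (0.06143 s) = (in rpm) 1.394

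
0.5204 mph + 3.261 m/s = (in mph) 7.815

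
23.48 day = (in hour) 563.5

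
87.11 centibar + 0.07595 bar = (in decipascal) 9.47e+05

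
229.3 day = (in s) 1.981e+07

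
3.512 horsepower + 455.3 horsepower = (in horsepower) 458.8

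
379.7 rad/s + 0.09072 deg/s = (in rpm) 3626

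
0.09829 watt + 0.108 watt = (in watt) 0.2063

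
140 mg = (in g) 0.14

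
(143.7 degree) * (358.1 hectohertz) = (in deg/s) 5.146e+06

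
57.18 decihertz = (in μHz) 5.718e+06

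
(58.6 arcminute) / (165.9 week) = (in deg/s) 9.734e-09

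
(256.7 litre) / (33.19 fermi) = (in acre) 1.911e+09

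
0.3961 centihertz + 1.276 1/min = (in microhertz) 2.523e+04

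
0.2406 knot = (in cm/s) 12.38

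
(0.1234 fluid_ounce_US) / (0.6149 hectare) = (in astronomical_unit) 3.967e-21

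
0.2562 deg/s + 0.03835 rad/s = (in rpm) 0.4089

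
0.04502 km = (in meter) 45.02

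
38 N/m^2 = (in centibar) 0.038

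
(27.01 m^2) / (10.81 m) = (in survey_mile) 0.001553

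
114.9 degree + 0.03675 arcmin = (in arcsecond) 4.136e+05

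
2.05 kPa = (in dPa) 2.05e+04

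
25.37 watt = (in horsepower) 0.03402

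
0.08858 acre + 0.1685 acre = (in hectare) 0.104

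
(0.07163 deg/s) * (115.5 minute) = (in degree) 496.4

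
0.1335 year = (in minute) 7.017e+04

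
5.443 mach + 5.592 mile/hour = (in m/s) 1856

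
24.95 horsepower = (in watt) 1.861e+04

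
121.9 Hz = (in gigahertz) 1.219e-07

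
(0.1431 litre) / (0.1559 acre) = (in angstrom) 2268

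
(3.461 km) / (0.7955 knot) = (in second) 8457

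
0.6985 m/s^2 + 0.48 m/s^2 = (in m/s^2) 1.179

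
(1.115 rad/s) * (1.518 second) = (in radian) 1.693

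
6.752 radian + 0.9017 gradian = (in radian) 6.766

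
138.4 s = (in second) 138.4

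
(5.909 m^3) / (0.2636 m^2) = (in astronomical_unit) 1.498e-10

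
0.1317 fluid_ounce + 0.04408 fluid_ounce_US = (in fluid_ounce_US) 0.1758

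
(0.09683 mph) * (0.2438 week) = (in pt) 1.809e+07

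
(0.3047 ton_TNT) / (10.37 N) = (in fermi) 1.229e+23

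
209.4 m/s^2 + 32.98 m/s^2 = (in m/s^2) 242.4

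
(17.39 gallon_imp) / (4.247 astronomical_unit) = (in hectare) 1.244e-17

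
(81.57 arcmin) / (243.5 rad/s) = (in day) 1.128e-09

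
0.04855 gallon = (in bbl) 0.001156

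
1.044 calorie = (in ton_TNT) 1.044e-09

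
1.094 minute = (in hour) 0.01823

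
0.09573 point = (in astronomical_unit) 2.257e-16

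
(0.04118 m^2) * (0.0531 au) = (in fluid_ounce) 1.106e+13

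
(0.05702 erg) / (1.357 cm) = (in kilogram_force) 4.285e-08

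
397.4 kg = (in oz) 1.402e+04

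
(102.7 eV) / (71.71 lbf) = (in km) 5.158e-23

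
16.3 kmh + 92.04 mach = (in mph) 7.011e+04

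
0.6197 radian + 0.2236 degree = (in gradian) 39.7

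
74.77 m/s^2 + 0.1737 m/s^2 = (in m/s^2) 74.94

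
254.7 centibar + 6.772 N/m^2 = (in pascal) 2.547e+05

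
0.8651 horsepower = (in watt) 645.1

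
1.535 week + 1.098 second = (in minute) 1.547e+04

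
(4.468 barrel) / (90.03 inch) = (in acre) 7.676e-05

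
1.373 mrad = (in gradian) 0.08741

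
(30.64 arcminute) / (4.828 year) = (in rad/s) 5.854e-11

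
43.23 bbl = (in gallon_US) 1816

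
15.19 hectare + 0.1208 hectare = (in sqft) 1.648e+06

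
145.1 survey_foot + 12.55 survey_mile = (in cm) 2.024e+06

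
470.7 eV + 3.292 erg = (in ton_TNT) 7.868e-17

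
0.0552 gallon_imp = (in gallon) 0.06629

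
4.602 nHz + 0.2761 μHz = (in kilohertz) 2.807e-10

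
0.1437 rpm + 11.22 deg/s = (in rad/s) 0.2109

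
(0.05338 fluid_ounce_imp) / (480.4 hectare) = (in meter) 3.157e-13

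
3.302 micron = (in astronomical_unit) 2.207e-17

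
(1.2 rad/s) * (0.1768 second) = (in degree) 12.16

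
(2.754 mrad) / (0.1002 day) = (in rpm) 3.038e-06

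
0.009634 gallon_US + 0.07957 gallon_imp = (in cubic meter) 0.0003982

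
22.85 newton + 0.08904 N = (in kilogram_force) 2.339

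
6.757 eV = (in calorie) 2.587e-19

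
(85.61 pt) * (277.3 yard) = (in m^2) 7.658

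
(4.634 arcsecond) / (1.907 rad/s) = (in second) 1.178e-05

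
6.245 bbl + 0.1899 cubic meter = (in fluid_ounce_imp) 4.163e+04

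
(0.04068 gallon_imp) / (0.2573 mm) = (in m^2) 0.7188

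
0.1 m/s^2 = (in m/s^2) 0.1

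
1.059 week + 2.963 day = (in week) 1.482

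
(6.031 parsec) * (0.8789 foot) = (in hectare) 4.985e+12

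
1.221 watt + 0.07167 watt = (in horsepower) 0.001733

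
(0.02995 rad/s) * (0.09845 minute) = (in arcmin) 608.2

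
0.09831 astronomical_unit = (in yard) 1.608e+10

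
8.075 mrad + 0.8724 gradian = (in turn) 0.003466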